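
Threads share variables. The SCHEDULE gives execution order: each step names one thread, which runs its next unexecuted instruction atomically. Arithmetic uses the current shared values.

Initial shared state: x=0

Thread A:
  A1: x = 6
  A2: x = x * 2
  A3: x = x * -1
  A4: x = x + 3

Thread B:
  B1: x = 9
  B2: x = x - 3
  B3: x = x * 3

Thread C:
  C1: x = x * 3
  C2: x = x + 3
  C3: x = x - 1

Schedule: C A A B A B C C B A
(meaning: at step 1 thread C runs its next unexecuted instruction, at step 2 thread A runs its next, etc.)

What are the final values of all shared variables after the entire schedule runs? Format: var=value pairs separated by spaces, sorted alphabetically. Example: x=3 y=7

Step 1: thread C executes C1 (x = x * 3). Shared: x=0. PCs: A@0 B@0 C@1
Step 2: thread A executes A1 (x = 6). Shared: x=6. PCs: A@1 B@0 C@1
Step 3: thread A executes A2 (x = x * 2). Shared: x=12. PCs: A@2 B@0 C@1
Step 4: thread B executes B1 (x = 9). Shared: x=9. PCs: A@2 B@1 C@1
Step 5: thread A executes A3 (x = x * -1). Shared: x=-9. PCs: A@3 B@1 C@1
Step 6: thread B executes B2 (x = x - 3). Shared: x=-12. PCs: A@3 B@2 C@1
Step 7: thread C executes C2 (x = x + 3). Shared: x=-9. PCs: A@3 B@2 C@2
Step 8: thread C executes C3 (x = x - 1). Shared: x=-10. PCs: A@3 B@2 C@3
Step 9: thread B executes B3 (x = x * 3). Shared: x=-30. PCs: A@3 B@3 C@3
Step 10: thread A executes A4 (x = x + 3). Shared: x=-27. PCs: A@4 B@3 C@3

Answer: x=-27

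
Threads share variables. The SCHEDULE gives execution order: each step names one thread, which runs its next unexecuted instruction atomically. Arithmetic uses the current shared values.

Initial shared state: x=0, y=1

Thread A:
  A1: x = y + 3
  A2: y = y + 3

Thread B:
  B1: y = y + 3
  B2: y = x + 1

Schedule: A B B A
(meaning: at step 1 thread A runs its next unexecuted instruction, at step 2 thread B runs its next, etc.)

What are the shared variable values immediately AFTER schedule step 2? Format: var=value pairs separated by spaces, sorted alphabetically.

Answer: x=4 y=4

Derivation:
Step 1: thread A executes A1 (x = y + 3). Shared: x=4 y=1. PCs: A@1 B@0
Step 2: thread B executes B1 (y = y + 3). Shared: x=4 y=4. PCs: A@1 B@1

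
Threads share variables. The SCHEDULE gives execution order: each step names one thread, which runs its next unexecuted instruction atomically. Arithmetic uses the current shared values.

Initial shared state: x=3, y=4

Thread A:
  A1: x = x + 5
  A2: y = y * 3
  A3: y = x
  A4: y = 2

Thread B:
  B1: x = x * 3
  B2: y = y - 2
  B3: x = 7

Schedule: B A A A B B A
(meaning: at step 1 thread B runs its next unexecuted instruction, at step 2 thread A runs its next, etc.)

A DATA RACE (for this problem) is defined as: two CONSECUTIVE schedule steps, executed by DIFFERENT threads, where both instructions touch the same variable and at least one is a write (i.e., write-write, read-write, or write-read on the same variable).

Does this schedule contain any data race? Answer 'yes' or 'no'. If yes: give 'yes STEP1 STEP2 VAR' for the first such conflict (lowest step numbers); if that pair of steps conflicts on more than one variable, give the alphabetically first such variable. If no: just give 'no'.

Steps 1,2: B(x = x * 3) vs A(x = x + 5). RACE on x (W-W).
Steps 2,3: same thread (A). No race.
Steps 3,4: same thread (A). No race.
Steps 4,5: A(y = x) vs B(y = y - 2). RACE on y (W-W).
Steps 5,6: same thread (B). No race.
Steps 6,7: B(r=-,w=x) vs A(r=-,w=y). No conflict.
First conflict at steps 1,2.

Answer: yes 1 2 x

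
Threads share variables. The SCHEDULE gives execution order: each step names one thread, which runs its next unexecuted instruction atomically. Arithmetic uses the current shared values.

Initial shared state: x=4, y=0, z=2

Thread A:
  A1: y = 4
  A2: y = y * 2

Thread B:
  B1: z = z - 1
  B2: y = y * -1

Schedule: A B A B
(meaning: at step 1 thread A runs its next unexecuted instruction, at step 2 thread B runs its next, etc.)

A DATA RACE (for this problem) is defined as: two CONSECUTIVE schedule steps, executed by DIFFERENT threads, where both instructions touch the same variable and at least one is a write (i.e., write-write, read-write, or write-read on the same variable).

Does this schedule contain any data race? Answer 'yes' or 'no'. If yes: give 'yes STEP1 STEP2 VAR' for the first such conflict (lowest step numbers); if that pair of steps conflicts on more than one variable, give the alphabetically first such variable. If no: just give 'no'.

Answer: yes 3 4 y

Derivation:
Steps 1,2: A(r=-,w=y) vs B(r=z,w=z). No conflict.
Steps 2,3: B(r=z,w=z) vs A(r=y,w=y). No conflict.
Steps 3,4: A(y = y * 2) vs B(y = y * -1). RACE on y (W-W).
First conflict at steps 3,4.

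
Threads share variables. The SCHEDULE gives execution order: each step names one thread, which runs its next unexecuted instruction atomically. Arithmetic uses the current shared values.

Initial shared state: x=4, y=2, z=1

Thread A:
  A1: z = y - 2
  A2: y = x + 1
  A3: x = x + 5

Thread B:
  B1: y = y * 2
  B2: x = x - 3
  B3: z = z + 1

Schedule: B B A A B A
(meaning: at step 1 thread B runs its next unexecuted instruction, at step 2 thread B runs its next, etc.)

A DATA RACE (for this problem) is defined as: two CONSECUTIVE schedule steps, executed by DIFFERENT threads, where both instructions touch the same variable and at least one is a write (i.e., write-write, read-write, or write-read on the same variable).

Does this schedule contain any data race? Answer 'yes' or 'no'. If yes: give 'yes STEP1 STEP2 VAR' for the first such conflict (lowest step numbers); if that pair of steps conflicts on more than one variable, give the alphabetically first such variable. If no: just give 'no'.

Steps 1,2: same thread (B). No race.
Steps 2,3: B(r=x,w=x) vs A(r=y,w=z). No conflict.
Steps 3,4: same thread (A). No race.
Steps 4,5: A(r=x,w=y) vs B(r=z,w=z). No conflict.
Steps 5,6: B(r=z,w=z) vs A(r=x,w=x). No conflict.

Answer: no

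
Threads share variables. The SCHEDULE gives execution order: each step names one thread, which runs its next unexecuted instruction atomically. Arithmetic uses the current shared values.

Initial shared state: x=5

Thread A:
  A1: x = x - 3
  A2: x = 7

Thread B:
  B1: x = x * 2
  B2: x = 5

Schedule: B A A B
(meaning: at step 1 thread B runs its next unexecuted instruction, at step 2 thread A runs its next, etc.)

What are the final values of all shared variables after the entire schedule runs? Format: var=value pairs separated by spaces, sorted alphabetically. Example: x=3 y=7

Step 1: thread B executes B1 (x = x * 2). Shared: x=10. PCs: A@0 B@1
Step 2: thread A executes A1 (x = x - 3). Shared: x=7. PCs: A@1 B@1
Step 3: thread A executes A2 (x = 7). Shared: x=7. PCs: A@2 B@1
Step 4: thread B executes B2 (x = 5). Shared: x=5. PCs: A@2 B@2

Answer: x=5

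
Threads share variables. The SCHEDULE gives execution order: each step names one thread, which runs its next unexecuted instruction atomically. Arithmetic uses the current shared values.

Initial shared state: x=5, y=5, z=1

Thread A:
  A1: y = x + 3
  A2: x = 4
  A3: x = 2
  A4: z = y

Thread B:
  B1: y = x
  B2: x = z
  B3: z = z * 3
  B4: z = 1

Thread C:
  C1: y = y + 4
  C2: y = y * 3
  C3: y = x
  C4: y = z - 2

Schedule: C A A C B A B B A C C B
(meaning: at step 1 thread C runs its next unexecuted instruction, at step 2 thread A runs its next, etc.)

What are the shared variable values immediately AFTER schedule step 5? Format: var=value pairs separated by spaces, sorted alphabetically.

Step 1: thread C executes C1 (y = y + 4). Shared: x=5 y=9 z=1. PCs: A@0 B@0 C@1
Step 2: thread A executes A1 (y = x + 3). Shared: x=5 y=8 z=1. PCs: A@1 B@0 C@1
Step 3: thread A executes A2 (x = 4). Shared: x=4 y=8 z=1. PCs: A@2 B@0 C@1
Step 4: thread C executes C2 (y = y * 3). Shared: x=4 y=24 z=1. PCs: A@2 B@0 C@2
Step 5: thread B executes B1 (y = x). Shared: x=4 y=4 z=1. PCs: A@2 B@1 C@2

Answer: x=4 y=4 z=1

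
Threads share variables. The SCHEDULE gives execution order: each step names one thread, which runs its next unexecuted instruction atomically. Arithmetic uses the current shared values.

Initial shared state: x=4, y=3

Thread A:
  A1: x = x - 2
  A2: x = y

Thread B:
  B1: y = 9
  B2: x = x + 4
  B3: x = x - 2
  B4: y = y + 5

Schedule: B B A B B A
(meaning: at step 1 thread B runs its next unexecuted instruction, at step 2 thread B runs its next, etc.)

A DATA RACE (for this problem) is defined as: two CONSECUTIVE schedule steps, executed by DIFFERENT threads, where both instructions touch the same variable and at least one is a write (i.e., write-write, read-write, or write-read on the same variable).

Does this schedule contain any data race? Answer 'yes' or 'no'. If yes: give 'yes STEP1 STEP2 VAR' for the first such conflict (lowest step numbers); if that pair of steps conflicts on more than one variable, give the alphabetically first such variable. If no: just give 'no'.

Answer: yes 2 3 x

Derivation:
Steps 1,2: same thread (B). No race.
Steps 2,3: B(x = x + 4) vs A(x = x - 2). RACE on x (W-W).
Steps 3,4: A(x = x - 2) vs B(x = x - 2). RACE on x (W-W).
Steps 4,5: same thread (B). No race.
Steps 5,6: B(y = y + 5) vs A(x = y). RACE on y (W-R).
First conflict at steps 2,3.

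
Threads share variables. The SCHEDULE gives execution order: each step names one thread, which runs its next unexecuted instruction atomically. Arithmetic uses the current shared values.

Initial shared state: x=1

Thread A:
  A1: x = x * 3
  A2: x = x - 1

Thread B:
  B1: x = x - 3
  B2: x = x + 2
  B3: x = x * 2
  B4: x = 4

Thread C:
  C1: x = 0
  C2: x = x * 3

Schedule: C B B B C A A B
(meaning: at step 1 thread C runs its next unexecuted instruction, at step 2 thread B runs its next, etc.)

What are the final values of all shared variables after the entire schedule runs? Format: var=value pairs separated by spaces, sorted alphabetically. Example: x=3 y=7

Step 1: thread C executes C1 (x = 0). Shared: x=0. PCs: A@0 B@0 C@1
Step 2: thread B executes B1 (x = x - 3). Shared: x=-3. PCs: A@0 B@1 C@1
Step 3: thread B executes B2 (x = x + 2). Shared: x=-1. PCs: A@0 B@2 C@1
Step 4: thread B executes B3 (x = x * 2). Shared: x=-2. PCs: A@0 B@3 C@1
Step 5: thread C executes C2 (x = x * 3). Shared: x=-6. PCs: A@0 B@3 C@2
Step 6: thread A executes A1 (x = x * 3). Shared: x=-18. PCs: A@1 B@3 C@2
Step 7: thread A executes A2 (x = x - 1). Shared: x=-19. PCs: A@2 B@3 C@2
Step 8: thread B executes B4 (x = 4). Shared: x=4. PCs: A@2 B@4 C@2

Answer: x=4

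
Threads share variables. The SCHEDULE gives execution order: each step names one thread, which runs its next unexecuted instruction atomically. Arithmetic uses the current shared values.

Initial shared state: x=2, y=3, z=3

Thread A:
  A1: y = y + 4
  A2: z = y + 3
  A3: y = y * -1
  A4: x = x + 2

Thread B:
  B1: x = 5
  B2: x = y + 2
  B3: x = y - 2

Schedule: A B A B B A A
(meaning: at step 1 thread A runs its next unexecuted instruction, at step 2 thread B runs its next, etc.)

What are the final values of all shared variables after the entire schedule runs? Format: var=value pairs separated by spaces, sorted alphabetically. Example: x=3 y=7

Answer: x=7 y=-7 z=10

Derivation:
Step 1: thread A executes A1 (y = y + 4). Shared: x=2 y=7 z=3. PCs: A@1 B@0
Step 2: thread B executes B1 (x = 5). Shared: x=5 y=7 z=3. PCs: A@1 B@1
Step 3: thread A executes A2 (z = y + 3). Shared: x=5 y=7 z=10. PCs: A@2 B@1
Step 4: thread B executes B2 (x = y + 2). Shared: x=9 y=7 z=10. PCs: A@2 B@2
Step 5: thread B executes B3 (x = y - 2). Shared: x=5 y=7 z=10. PCs: A@2 B@3
Step 6: thread A executes A3 (y = y * -1). Shared: x=5 y=-7 z=10. PCs: A@3 B@3
Step 7: thread A executes A4 (x = x + 2). Shared: x=7 y=-7 z=10. PCs: A@4 B@3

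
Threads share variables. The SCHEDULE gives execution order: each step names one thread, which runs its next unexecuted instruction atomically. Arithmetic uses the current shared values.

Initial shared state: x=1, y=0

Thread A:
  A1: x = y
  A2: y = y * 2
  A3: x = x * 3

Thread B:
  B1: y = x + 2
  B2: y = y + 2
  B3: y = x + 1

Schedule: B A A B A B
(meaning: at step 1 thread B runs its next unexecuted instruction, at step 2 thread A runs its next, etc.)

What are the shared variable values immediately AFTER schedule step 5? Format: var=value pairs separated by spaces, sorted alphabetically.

Step 1: thread B executes B1 (y = x + 2). Shared: x=1 y=3. PCs: A@0 B@1
Step 2: thread A executes A1 (x = y). Shared: x=3 y=3. PCs: A@1 B@1
Step 3: thread A executes A2 (y = y * 2). Shared: x=3 y=6. PCs: A@2 B@1
Step 4: thread B executes B2 (y = y + 2). Shared: x=3 y=8. PCs: A@2 B@2
Step 5: thread A executes A3 (x = x * 3). Shared: x=9 y=8. PCs: A@3 B@2

Answer: x=9 y=8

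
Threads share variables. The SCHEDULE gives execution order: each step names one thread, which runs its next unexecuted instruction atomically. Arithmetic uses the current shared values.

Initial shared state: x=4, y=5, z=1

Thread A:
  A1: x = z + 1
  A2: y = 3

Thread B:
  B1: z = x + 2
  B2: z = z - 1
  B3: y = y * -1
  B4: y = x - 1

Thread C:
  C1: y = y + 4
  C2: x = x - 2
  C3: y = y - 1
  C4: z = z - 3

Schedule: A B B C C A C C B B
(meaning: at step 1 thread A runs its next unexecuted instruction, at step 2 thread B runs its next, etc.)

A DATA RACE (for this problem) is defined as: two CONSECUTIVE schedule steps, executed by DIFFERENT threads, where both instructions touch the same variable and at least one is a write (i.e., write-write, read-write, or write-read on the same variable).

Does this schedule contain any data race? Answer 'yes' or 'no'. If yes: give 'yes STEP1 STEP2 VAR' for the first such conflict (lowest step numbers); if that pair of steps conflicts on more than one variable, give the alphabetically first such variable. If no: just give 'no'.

Steps 1,2: A(x = z + 1) vs B(z = x + 2). RACE on x (W-R), z (R-W). Multiple vars; alphabetically first is x.
Steps 2,3: same thread (B). No race.
Steps 3,4: B(r=z,w=z) vs C(r=y,w=y). No conflict.
Steps 4,5: same thread (C). No race.
Steps 5,6: C(r=x,w=x) vs A(r=-,w=y). No conflict.
Steps 6,7: A(y = 3) vs C(y = y - 1). RACE on y (W-W).
Steps 7,8: same thread (C). No race.
Steps 8,9: C(r=z,w=z) vs B(r=y,w=y). No conflict.
Steps 9,10: same thread (B). No race.
First conflict at steps 1,2.

Answer: yes 1 2 x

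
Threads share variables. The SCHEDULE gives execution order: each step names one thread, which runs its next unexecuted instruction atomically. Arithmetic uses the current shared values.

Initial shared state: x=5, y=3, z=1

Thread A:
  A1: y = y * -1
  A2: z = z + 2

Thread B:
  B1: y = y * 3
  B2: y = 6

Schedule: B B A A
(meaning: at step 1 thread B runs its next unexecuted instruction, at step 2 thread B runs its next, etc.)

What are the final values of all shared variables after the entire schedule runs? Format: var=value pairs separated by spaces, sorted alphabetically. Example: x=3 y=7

Answer: x=5 y=-6 z=3

Derivation:
Step 1: thread B executes B1 (y = y * 3). Shared: x=5 y=9 z=1. PCs: A@0 B@1
Step 2: thread B executes B2 (y = 6). Shared: x=5 y=6 z=1. PCs: A@0 B@2
Step 3: thread A executes A1 (y = y * -1). Shared: x=5 y=-6 z=1. PCs: A@1 B@2
Step 4: thread A executes A2 (z = z + 2). Shared: x=5 y=-6 z=3. PCs: A@2 B@2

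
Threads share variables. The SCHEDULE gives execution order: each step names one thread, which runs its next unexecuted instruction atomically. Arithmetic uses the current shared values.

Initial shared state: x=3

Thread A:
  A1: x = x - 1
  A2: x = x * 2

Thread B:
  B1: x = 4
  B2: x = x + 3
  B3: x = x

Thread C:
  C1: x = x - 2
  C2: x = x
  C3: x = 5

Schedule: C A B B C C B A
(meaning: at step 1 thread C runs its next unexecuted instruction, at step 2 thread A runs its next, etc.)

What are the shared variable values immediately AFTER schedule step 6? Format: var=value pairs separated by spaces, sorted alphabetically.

Step 1: thread C executes C1 (x = x - 2). Shared: x=1. PCs: A@0 B@0 C@1
Step 2: thread A executes A1 (x = x - 1). Shared: x=0. PCs: A@1 B@0 C@1
Step 3: thread B executes B1 (x = 4). Shared: x=4. PCs: A@1 B@1 C@1
Step 4: thread B executes B2 (x = x + 3). Shared: x=7. PCs: A@1 B@2 C@1
Step 5: thread C executes C2 (x = x). Shared: x=7. PCs: A@1 B@2 C@2
Step 6: thread C executes C3 (x = 5). Shared: x=5. PCs: A@1 B@2 C@3

Answer: x=5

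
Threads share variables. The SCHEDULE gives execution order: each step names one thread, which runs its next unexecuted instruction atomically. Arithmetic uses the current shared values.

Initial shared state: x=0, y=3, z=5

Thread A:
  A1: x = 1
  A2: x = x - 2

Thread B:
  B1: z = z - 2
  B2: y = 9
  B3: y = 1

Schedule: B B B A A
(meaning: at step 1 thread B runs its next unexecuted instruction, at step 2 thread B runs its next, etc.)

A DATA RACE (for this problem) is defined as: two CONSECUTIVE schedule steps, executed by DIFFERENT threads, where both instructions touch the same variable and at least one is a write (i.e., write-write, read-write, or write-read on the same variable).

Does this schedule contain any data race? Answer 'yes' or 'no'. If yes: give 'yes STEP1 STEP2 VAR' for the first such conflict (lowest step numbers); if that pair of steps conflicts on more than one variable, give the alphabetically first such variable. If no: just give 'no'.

Answer: no

Derivation:
Steps 1,2: same thread (B). No race.
Steps 2,3: same thread (B). No race.
Steps 3,4: B(r=-,w=y) vs A(r=-,w=x). No conflict.
Steps 4,5: same thread (A). No race.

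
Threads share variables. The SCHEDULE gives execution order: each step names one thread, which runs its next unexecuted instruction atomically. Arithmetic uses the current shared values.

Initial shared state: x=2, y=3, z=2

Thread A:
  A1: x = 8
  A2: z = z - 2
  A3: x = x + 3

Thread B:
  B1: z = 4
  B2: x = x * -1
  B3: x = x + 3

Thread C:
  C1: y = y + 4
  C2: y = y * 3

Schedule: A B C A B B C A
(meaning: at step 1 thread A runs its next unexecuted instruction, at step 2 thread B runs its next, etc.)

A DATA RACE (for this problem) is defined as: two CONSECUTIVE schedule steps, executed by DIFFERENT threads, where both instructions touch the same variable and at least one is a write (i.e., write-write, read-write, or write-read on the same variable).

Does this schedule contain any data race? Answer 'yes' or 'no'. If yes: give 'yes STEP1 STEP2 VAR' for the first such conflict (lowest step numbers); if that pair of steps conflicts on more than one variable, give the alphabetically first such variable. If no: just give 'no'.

Answer: no

Derivation:
Steps 1,2: A(r=-,w=x) vs B(r=-,w=z). No conflict.
Steps 2,3: B(r=-,w=z) vs C(r=y,w=y). No conflict.
Steps 3,4: C(r=y,w=y) vs A(r=z,w=z). No conflict.
Steps 4,5: A(r=z,w=z) vs B(r=x,w=x). No conflict.
Steps 5,6: same thread (B). No race.
Steps 6,7: B(r=x,w=x) vs C(r=y,w=y). No conflict.
Steps 7,8: C(r=y,w=y) vs A(r=x,w=x). No conflict.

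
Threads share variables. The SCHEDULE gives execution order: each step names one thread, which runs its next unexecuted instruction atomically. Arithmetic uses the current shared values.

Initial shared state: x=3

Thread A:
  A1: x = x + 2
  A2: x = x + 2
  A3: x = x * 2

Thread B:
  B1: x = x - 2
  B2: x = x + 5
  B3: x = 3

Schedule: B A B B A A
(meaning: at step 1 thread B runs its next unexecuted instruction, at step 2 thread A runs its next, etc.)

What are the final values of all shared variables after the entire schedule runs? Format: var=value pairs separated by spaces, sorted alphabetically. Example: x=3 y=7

Answer: x=10

Derivation:
Step 1: thread B executes B1 (x = x - 2). Shared: x=1. PCs: A@0 B@1
Step 2: thread A executes A1 (x = x + 2). Shared: x=3. PCs: A@1 B@1
Step 3: thread B executes B2 (x = x + 5). Shared: x=8. PCs: A@1 B@2
Step 4: thread B executes B3 (x = 3). Shared: x=3. PCs: A@1 B@3
Step 5: thread A executes A2 (x = x + 2). Shared: x=5. PCs: A@2 B@3
Step 6: thread A executes A3 (x = x * 2). Shared: x=10. PCs: A@3 B@3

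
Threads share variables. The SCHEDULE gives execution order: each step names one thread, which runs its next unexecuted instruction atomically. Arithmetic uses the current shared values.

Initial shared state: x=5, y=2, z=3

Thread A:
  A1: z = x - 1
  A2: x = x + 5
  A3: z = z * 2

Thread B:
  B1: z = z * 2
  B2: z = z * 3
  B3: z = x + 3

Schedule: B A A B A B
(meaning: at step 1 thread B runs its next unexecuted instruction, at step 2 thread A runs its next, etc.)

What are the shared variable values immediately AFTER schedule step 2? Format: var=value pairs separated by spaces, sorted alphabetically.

Step 1: thread B executes B1 (z = z * 2). Shared: x=5 y=2 z=6. PCs: A@0 B@1
Step 2: thread A executes A1 (z = x - 1). Shared: x=5 y=2 z=4. PCs: A@1 B@1

Answer: x=5 y=2 z=4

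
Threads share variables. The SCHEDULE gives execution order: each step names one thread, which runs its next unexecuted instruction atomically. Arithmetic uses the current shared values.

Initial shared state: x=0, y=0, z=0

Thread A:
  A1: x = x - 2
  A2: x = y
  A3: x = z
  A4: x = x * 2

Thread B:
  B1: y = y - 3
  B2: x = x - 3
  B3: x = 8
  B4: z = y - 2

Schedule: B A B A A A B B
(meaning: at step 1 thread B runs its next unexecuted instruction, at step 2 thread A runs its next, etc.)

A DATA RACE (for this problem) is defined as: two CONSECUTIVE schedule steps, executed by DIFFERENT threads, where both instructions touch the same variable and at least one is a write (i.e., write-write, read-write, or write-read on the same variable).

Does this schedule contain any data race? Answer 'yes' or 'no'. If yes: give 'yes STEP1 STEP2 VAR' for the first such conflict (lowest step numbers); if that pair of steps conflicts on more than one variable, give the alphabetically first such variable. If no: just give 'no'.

Steps 1,2: B(r=y,w=y) vs A(r=x,w=x). No conflict.
Steps 2,3: A(x = x - 2) vs B(x = x - 3). RACE on x (W-W).
Steps 3,4: B(x = x - 3) vs A(x = y). RACE on x (W-W).
Steps 4,5: same thread (A). No race.
Steps 5,6: same thread (A). No race.
Steps 6,7: A(x = x * 2) vs B(x = 8). RACE on x (W-W).
Steps 7,8: same thread (B). No race.
First conflict at steps 2,3.

Answer: yes 2 3 x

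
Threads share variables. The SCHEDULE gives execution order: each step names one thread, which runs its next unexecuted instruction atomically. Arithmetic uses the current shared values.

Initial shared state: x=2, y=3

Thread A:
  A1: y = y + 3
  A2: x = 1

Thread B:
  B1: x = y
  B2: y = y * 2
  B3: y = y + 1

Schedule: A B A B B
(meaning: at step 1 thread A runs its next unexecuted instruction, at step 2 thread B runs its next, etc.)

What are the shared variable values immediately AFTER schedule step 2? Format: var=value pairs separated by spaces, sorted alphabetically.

Answer: x=6 y=6

Derivation:
Step 1: thread A executes A1 (y = y + 3). Shared: x=2 y=6. PCs: A@1 B@0
Step 2: thread B executes B1 (x = y). Shared: x=6 y=6. PCs: A@1 B@1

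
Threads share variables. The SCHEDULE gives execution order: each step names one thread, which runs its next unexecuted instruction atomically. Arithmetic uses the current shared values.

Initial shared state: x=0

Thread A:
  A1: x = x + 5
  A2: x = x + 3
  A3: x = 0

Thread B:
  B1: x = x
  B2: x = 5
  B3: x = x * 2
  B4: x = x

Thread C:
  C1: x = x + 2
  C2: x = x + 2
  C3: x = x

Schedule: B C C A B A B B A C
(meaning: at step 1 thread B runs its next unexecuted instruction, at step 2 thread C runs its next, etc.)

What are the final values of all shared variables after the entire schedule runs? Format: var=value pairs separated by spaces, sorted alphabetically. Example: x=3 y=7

Step 1: thread B executes B1 (x = x). Shared: x=0. PCs: A@0 B@1 C@0
Step 2: thread C executes C1 (x = x + 2). Shared: x=2. PCs: A@0 B@1 C@1
Step 3: thread C executes C2 (x = x + 2). Shared: x=4. PCs: A@0 B@1 C@2
Step 4: thread A executes A1 (x = x + 5). Shared: x=9. PCs: A@1 B@1 C@2
Step 5: thread B executes B2 (x = 5). Shared: x=5. PCs: A@1 B@2 C@2
Step 6: thread A executes A2 (x = x + 3). Shared: x=8. PCs: A@2 B@2 C@2
Step 7: thread B executes B3 (x = x * 2). Shared: x=16. PCs: A@2 B@3 C@2
Step 8: thread B executes B4 (x = x). Shared: x=16. PCs: A@2 B@4 C@2
Step 9: thread A executes A3 (x = 0). Shared: x=0. PCs: A@3 B@4 C@2
Step 10: thread C executes C3 (x = x). Shared: x=0. PCs: A@3 B@4 C@3

Answer: x=0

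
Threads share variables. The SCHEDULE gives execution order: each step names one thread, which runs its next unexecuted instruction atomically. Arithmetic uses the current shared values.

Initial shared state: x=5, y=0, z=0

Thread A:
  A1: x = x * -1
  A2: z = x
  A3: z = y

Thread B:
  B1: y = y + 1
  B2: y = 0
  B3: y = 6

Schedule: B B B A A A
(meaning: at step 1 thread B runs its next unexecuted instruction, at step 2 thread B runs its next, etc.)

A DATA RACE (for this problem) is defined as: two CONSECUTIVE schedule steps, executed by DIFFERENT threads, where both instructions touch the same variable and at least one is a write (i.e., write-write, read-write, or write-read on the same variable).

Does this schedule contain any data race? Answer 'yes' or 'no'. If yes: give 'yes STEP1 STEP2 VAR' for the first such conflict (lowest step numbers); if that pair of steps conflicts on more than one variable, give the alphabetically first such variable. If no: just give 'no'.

Answer: no

Derivation:
Steps 1,2: same thread (B). No race.
Steps 2,3: same thread (B). No race.
Steps 3,4: B(r=-,w=y) vs A(r=x,w=x). No conflict.
Steps 4,5: same thread (A). No race.
Steps 5,6: same thread (A). No race.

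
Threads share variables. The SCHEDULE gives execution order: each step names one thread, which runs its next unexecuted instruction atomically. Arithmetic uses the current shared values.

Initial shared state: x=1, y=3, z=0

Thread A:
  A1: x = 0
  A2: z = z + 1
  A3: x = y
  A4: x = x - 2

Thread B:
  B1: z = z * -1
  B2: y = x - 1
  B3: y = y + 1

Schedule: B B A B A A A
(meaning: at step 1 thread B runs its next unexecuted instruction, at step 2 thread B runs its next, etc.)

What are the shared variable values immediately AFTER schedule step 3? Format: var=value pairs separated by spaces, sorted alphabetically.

Answer: x=0 y=0 z=0

Derivation:
Step 1: thread B executes B1 (z = z * -1). Shared: x=1 y=3 z=0. PCs: A@0 B@1
Step 2: thread B executes B2 (y = x - 1). Shared: x=1 y=0 z=0. PCs: A@0 B@2
Step 3: thread A executes A1 (x = 0). Shared: x=0 y=0 z=0. PCs: A@1 B@2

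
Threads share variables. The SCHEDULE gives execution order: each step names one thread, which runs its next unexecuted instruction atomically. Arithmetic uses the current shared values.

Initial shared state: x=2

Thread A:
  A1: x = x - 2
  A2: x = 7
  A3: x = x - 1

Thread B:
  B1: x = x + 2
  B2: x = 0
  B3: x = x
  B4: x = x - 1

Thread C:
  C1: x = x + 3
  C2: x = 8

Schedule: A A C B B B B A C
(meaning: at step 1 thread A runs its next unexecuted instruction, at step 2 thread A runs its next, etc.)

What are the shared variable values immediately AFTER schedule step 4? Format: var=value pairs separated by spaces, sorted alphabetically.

Answer: x=12

Derivation:
Step 1: thread A executes A1 (x = x - 2). Shared: x=0. PCs: A@1 B@0 C@0
Step 2: thread A executes A2 (x = 7). Shared: x=7. PCs: A@2 B@0 C@0
Step 3: thread C executes C1 (x = x + 3). Shared: x=10. PCs: A@2 B@0 C@1
Step 4: thread B executes B1 (x = x + 2). Shared: x=12. PCs: A@2 B@1 C@1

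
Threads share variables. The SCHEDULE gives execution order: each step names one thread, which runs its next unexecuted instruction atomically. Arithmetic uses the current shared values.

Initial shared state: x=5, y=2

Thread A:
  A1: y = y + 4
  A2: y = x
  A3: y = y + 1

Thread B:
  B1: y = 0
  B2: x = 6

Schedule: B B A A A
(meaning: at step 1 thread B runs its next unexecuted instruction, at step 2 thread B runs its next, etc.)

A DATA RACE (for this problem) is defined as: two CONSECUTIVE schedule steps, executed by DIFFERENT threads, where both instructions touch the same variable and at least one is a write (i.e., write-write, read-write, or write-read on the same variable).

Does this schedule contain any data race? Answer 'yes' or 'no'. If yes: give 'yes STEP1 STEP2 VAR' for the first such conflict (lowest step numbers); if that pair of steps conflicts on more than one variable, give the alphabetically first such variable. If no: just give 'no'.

Steps 1,2: same thread (B). No race.
Steps 2,3: B(r=-,w=x) vs A(r=y,w=y). No conflict.
Steps 3,4: same thread (A). No race.
Steps 4,5: same thread (A). No race.

Answer: no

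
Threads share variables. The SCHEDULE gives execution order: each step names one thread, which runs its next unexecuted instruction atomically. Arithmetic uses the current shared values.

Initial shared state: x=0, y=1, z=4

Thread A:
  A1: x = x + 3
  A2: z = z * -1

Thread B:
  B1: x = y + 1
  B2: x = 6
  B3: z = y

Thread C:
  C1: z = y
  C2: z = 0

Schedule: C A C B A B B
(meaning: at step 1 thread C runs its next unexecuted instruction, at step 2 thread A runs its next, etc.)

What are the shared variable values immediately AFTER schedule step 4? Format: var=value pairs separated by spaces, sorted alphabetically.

Answer: x=2 y=1 z=0

Derivation:
Step 1: thread C executes C1 (z = y). Shared: x=0 y=1 z=1. PCs: A@0 B@0 C@1
Step 2: thread A executes A1 (x = x + 3). Shared: x=3 y=1 z=1. PCs: A@1 B@0 C@1
Step 3: thread C executes C2 (z = 0). Shared: x=3 y=1 z=0. PCs: A@1 B@0 C@2
Step 4: thread B executes B1 (x = y + 1). Shared: x=2 y=1 z=0. PCs: A@1 B@1 C@2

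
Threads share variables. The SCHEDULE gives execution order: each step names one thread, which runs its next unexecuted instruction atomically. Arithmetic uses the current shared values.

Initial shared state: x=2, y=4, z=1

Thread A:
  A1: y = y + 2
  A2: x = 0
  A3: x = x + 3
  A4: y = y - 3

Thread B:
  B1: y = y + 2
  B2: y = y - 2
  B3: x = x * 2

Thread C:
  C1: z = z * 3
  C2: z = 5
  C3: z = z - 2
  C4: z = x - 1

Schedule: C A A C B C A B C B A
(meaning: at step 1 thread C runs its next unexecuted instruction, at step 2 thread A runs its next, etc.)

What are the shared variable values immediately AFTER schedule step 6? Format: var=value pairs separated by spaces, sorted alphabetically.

Answer: x=0 y=8 z=3

Derivation:
Step 1: thread C executes C1 (z = z * 3). Shared: x=2 y=4 z=3. PCs: A@0 B@0 C@1
Step 2: thread A executes A1 (y = y + 2). Shared: x=2 y=6 z=3. PCs: A@1 B@0 C@1
Step 3: thread A executes A2 (x = 0). Shared: x=0 y=6 z=3. PCs: A@2 B@0 C@1
Step 4: thread C executes C2 (z = 5). Shared: x=0 y=6 z=5. PCs: A@2 B@0 C@2
Step 5: thread B executes B1 (y = y + 2). Shared: x=0 y=8 z=5. PCs: A@2 B@1 C@2
Step 6: thread C executes C3 (z = z - 2). Shared: x=0 y=8 z=3. PCs: A@2 B@1 C@3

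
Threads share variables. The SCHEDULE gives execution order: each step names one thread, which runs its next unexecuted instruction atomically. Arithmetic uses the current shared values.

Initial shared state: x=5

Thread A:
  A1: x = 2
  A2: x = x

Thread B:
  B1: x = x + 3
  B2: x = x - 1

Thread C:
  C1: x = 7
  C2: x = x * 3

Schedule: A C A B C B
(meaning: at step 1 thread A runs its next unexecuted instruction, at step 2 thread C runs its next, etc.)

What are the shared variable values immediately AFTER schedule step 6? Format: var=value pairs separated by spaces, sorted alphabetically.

Step 1: thread A executes A1 (x = 2). Shared: x=2. PCs: A@1 B@0 C@0
Step 2: thread C executes C1 (x = 7). Shared: x=7. PCs: A@1 B@0 C@1
Step 3: thread A executes A2 (x = x). Shared: x=7. PCs: A@2 B@0 C@1
Step 4: thread B executes B1 (x = x + 3). Shared: x=10. PCs: A@2 B@1 C@1
Step 5: thread C executes C2 (x = x * 3). Shared: x=30. PCs: A@2 B@1 C@2
Step 6: thread B executes B2 (x = x - 1). Shared: x=29. PCs: A@2 B@2 C@2

Answer: x=29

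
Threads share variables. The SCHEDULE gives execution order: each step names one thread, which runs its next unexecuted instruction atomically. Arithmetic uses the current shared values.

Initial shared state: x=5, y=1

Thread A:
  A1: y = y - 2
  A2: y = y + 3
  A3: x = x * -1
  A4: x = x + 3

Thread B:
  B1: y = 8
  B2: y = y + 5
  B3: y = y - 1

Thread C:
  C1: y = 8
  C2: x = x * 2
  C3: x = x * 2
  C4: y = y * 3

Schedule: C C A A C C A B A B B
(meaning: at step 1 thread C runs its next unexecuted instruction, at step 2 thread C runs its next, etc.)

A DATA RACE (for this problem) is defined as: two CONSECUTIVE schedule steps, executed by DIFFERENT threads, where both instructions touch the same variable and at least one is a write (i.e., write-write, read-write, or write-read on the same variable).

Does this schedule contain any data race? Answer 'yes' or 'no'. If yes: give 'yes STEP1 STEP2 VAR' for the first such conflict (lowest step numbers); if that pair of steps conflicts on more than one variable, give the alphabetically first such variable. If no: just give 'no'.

Steps 1,2: same thread (C). No race.
Steps 2,3: C(r=x,w=x) vs A(r=y,w=y). No conflict.
Steps 3,4: same thread (A). No race.
Steps 4,5: A(r=y,w=y) vs C(r=x,w=x). No conflict.
Steps 5,6: same thread (C). No race.
Steps 6,7: C(r=y,w=y) vs A(r=x,w=x). No conflict.
Steps 7,8: A(r=x,w=x) vs B(r=-,w=y). No conflict.
Steps 8,9: B(r=-,w=y) vs A(r=x,w=x). No conflict.
Steps 9,10: A(r=x,w=x) vs B(r=y,w=y). No conflict.
Steps 10,11: same thread (B). No race.

Answer: no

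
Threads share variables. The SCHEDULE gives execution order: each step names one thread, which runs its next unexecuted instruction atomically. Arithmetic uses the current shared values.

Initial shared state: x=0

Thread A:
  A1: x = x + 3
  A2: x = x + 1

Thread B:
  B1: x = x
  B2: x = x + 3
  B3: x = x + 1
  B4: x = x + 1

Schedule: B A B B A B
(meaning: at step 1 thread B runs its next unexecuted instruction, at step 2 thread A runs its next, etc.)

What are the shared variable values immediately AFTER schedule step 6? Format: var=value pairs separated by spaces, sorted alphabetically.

Answer: x=9

Derivation:
Step 1: thread B executes B1 (x = x). Shared: x=0. PCs: A@0 B@1
Step 2: thread A executes A1 (x = x + 3). Shared: x=3. PCs: A@1 B@1
Step 3: thread B executes B2 (x = x + 3). Shared: x=6. PCs: A@1 B@2
Step 4: thread B executes B3 (x = x + 1). Shared: x=7. PCs: A@1 B@3
Step 5: thread A executes A2 (x = x + 1). Shared: x=8. PCs: A@2 B@3
Step 6: thread B executes B4 (x = x + 1). Shared: x=9. PCs: A@2 B@4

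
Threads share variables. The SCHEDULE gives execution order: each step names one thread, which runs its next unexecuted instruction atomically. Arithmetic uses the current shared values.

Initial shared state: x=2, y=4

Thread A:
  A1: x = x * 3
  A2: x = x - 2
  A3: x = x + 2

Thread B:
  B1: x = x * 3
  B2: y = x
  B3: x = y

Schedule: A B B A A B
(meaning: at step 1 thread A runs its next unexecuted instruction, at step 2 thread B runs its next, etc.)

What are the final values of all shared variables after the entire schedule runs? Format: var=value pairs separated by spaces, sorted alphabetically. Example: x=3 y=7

Step 1: thread A executes A1 (x = x * 3). Shared: x=6 y=4. PCs: A@1 B@0
Step 2: thread B executes B1 (x = x * 3). Shared: x=18 y=4. PCs: A@1 B@1
Step 3: thread B executes B2 (y = x). Shared: x=18 y=18. PCs: A@1 B@2
Step 4: thread A executes A2 (x = x - 2). Shared: x=16 y=18. PCs: A@2 B@2
Step 5: thread A executes A3 (x = x + 2). Shared: x=18 y=18. PCs: A@3 B@2
Step 6: thread B executes B3 (x = y). Shared: x=18 y=18. PCs: A@3 B@3

Answer: x=18 y=18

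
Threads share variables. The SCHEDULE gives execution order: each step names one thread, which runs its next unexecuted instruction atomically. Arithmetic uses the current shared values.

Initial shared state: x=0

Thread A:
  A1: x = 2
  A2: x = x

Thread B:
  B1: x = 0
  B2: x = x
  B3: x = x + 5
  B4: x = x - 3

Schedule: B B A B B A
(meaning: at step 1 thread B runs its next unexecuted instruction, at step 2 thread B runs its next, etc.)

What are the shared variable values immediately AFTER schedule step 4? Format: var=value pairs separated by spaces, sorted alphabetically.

Answer: x=7

Derivation:
Step 1: thread B executes B1 (x = 0). Shared: x=0. PCs: A@0 B@1
Step 2: thread B executes B2 (x = x). Shared: x=0. PCs: A@0 B@2
Step 3: thread A executes A1 (x = 2). Shared: x=2. PCs: A@1 B@2
Step 4: thread B executes B3 (x = x + 5). Shared: x=7. PCs: A@1 B@3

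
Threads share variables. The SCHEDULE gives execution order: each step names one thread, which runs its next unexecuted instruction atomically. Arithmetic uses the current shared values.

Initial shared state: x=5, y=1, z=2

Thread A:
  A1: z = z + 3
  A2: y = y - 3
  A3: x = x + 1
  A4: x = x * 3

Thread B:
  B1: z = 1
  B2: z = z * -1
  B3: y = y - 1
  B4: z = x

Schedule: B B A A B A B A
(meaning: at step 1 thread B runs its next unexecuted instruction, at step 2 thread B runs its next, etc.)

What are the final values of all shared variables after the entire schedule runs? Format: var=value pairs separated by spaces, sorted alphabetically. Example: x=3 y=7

Answer: x=18 y=-3 z=6

Derivation:
Step 1: thread B executes B1 (z = 1). Shared: x=5 y=1 z=1. PCs: A@0 B@1
Step 2: thread B executes B2 (z = z * -1). Shared: x=5 y=1 z=-1. PCs: A@0 B@2
Step 3: thread A executes A1 (z = z + 3). Shared: x=5 y=1 z=2. PCs: A@1 B@2
Step 4: thread A executes A2 (y = y - 3). Shared: x=5 y=-2 z=2. PCs: A@2 B@2
Step 5: thread B executes B3 (y = y - 1). Shared: x=5 y=-3 z=2. PCs: A@2 B@3
Step 6: thread A executes A3 (x = x + 1). Shared: x=6 y=-3 z=2. PCs: A@3 B@3
Step 7: thread B executes B4 (z = x). Shared: x=6 y=-3 z=6. PCs: A@3 B@4
Step 8: thread A executes A4 (x = x * 3). Shared: x=18 y=-3 z=6. PCs: A@4 B@4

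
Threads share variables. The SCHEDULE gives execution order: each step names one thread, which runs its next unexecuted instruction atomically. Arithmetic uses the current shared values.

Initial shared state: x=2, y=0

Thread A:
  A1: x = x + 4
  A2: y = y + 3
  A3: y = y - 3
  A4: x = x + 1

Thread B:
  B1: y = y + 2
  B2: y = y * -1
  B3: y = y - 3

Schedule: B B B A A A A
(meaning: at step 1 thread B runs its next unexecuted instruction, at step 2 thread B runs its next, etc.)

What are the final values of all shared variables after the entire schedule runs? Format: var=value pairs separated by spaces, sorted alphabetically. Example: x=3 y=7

Answer: x=7 y=-5

Derivation:
Step 1: thread B executes B1 (y = y + 2). Shared: x=2 y=2. PCs: A@0 B@1
Step 2: thread B executes B2 (y = y * -1). Shared: x=2 y=-2. PCs: A@0 B@2
Step 3: thread B executes B3 (y = y - 3). Shared: x=2 y=-5. PCs: A@0 B@3
Step 4: thread A executes A1 (x = x + 4). Shared: x=6 y=-5. PCs: A@1 B@3
Step 5: thread A executes A2 (y = y + 3). Shared: x=6 y=-2. PCs: A@2 B@3
Step 6: thread A executes A3 (y = y - 3). Shared: x=6 y=-5. PCs: A@3 B@3
Step 7: thread A executes A4 (x = x + 1). Shared: x=7 y=-5. PCs: A@4 B@3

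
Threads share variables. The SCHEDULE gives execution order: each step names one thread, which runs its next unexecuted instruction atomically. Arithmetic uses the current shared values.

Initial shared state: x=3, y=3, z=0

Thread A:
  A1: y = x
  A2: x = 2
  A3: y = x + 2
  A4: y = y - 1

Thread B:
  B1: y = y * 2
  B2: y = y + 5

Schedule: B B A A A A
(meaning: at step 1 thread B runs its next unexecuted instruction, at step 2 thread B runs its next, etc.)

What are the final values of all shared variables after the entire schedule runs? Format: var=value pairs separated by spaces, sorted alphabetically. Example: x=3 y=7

Step 1: thread B executes B1 (y = y * 2). Shared: x=3 y=6 z=0. PCs: A@0 B@1
Step 2: thread B executes B2 (y = y + 5). Shared: x=3 y=11 z=0. PCs: A@0 B@2
Step 3: thread A executes A1 (y = x). Shared: x=3 y=3 z=0. PCs: A@1 B@2
Step 4: thread A executes A2 (x = 2). Shared: x=2 y=3 z=0. PCs: A@2 B@2
Step 5: thread A executes A3 (y = x + 2). Shared: x=2 y=4 z=0. PCs: A@3 B@2
Step 6: thread A executes A4 (y = y - 1). Shared: x=2 y=3 z=0. PCs: A@4 B@2

Answer: x=2 y=3 z=0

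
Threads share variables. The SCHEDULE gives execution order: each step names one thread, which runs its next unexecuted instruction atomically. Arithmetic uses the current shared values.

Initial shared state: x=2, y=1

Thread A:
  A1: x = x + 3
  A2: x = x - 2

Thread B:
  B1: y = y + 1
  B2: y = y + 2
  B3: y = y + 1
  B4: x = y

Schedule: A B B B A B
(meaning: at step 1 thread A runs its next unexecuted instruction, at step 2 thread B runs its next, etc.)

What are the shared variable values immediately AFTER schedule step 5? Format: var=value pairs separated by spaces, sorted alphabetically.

Step 1: thread A executes A1 (x = x + 3). Shared: x=5 y=1. PCs: A@1 B@0
Step 2: thread B executes B1 (y = y + 1). Shared: x=5 y=2. PCs: A@1 B@1
Step 3: thread B executes B2 (y = y + 2). Shared: x=5 y=4. PCs: A@1 B@2
Step 4: thread B executes B3 (y = y + 1). Shared: x=5 y=5. PCs: A@1 B@3
Step 5: thread A executes A2 (x = x - 2). Shared: x=3 y=5. PCs: A@2 B@3

Answer: x=3 y=5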